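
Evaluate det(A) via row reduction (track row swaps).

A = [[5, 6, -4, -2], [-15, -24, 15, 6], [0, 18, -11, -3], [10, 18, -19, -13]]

det(A) = 180

Forward elimination:
R2 <- R2 - (-3)*R1:  [  0  -6   3   0 ]
R4 <- R4 - (2)*R1:  [   0    6  -11   -9 ]
R3 <- R3 - (-3)*R2:  [  0   0  -2  -3 ]
R4 <- R4 - (-1)*R2:  [  0   0  -8  -9 ]
R4 <- R4 - (4)*R3:  [ 0  0  0  3 ]
Upper-triangular form:
[ 5   6  -4  -2 ]
[ 0  -6   3   0 ]
[ 0   0  -2  -3 ]
[ 0   0   0   3 ]
det(A) = (-1)^0 * (5) * (-6) * (-2) * (3) = 180  (0 row swaps -> sign +1)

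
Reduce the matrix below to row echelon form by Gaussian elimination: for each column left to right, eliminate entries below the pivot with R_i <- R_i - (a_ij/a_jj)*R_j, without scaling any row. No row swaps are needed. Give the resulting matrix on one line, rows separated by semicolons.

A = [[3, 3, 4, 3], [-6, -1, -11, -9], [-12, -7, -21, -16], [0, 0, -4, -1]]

REF = [3 3 4 3; 0 5 -3 -3; 0 0 -2 -1; 0 0 0 1]

Forward elimination:
R2 <- R2 - (-2)*R1:  [  0   5  -3  -3 ]
R3 <- R3 - (-4)*R1:  [  0   5  -5  -4 ]
R3 <- R3 - (1)*R2:  [  0   0  -2  -1 ]
R4 <- R4 - (2)*R3:  [ 0  0  0  1 ]
Row echelon form:
[ 3  3   4   3 ]
[ 0  5  -3  -3 ]
[ 0  0  -2  -1 ]
[ 0  0   0   1 ]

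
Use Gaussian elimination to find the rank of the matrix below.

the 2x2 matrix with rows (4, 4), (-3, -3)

Row reduction:
R2 <- R2 - (-3/4)*R1:  [ 0  0 ]
Row echelon form:
[ 4  4 ]
[ 0  0 ]
Nonzero rows / pivot columns: 1

rank(A) = 1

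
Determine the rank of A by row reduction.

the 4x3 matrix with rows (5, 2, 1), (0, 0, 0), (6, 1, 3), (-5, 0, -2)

rank(A) = 3

Row reduction:
R3 <- R3 - (6/5)*R1:  [    0  -7/5   9/5 ]
R4 <- R4 - (-1)*R1:  [  0   2  -1 ]
R2 <-> R3   (pivot in column 2 was zero)
[ 5     2    1 ]
[ 0  -7/5  9/5 ]
[ 0     0    0 ]
[ 0     2   -1 ]
R4 <- R4 - (-10/7)*R2:  [    0     0  11/7 ]
R3 <-> R4   (pivot in column 3 was zero)
[ 5     2     1 ]
[ 0  -7/5   9/5 ]
[ 0     0  11/7 ]
[ 0     0     0 ]
Row echelon form:
[ 5     2     1 ]
[ 0  -7/5   9/5 ]
[ 0     0  11/7 ]
[ 0     0     0 ]
Nonzero rows / pivot columns: 3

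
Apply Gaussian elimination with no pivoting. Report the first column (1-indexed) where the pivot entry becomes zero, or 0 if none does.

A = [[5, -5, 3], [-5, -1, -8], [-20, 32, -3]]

first zero-pivot column = 0

Naive forward elimination:
R2 <- R2 - (-1)*R1:  [  0  -6  -5 ]
R3 <- R3 - (-4)*R1:  [  0  12   9 ]
R3 <- R3 - (-2)*R2:  [  0   0  -1 ]
All pivots nonzero; naive elimination completes without hitting a zero pivot.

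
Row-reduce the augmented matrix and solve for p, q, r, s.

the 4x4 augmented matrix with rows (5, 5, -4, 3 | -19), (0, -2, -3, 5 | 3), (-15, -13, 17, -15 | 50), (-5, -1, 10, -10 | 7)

(-3, -2, -3, -2)

Forward elimination on [A|b]:
R3 <- R3 - (-3)*R1:  [  0   2   5  -6  -7 ]
R4 <- R4 - (-1)*R1:  [   0    4    6   -7  -12 ]
R3 <- R3 - (-1)*R2:  [  0   0   2  -1  -4 ]
R4 <- R4 - (-2)*R2:  [  0   0   0   3  -6 ]
Row echelon form:
[ 5   5  -4   3  |  -19 ]
[ 0  -2  -3   5  |    3 ]
[ 0   0   2  -1  |   -4 ]
[ 0   0   0   3  |   -6 ]
Back-substitution:
s = (-6) / 3 = -2
r = (-4 - (-1)*(-2)) / 2 = -3
q = (3 - (-3)*(-3) - (5)*(-2)) / -2 = -2
p = (-19 - (5)*(-2) - (-4)*(-3) - (3)*(-2)) / 5 = -3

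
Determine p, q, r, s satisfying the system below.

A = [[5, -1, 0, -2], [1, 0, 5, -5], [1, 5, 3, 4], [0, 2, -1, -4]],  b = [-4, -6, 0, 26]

Forward elimination on [A|b]:
R2 <- R2 - (1/5)*R1:  [     0    1/5      5  -23/5  -26/5 ]
R3 <- R3 - (1/5)*R1:  [    0  26/5     3  22/5   4/5 ]
R3 <- R3 - (26)*R2:  [    0     0  -127   124   136 ]
R4 <- R4 - (10)*R2:  [   0    0  -51   42   78 ]
R4 <- R4 - (51/127)*R3:  [        0         0         0  -990/127  2970/127 ]
Row echelon form:
[ 5   -1     0        -2  |        -4 ]
[ 0  1/5     5     -23/5  |     -26/5 ]
[ 0    0  -127       124  |       136 ]
[ 0    0     0  -990/127  |  2970/127 ]
Back-substitution:
s = (2970/127) / (-990/127) = -3
r = (136 - (124)*(-3)) / -127 = -4
q = (-26/5 - (5)*(-4) - (-23/5)*(-3)) / (1/5) = 5
p = (-4 - (-1)*(5) - (-2)*(-3)) / 5 = -1

(-1, 5, -4, -3)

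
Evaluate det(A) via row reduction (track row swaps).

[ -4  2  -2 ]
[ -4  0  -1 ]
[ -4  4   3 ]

Forward elimination:
R2 <- R2 - (1)*R1:  [  0  -2   1 ]
R3 <- R3 - (1)*R1:  [ 0  2  5 ]
R3 <- R3 - (-1)*R2:  [ 0  0  6 ]
Upper-triangular form:
[ -4   2  -2 ]
[  0  -2   1 ]
[  0   0   6 ]
det(A) = (-1)^0 * (-4) * (-2) * (6) = 48  (0 row swaps -> sign +1)

det(A) = 48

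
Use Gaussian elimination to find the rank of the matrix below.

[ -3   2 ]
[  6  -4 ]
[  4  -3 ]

Row reduction:
R2 <- R2 - (-2)*R1:  [ 0  0 ]
R3 <- R3 - (-4/3)*R1:  [    0  -1/3 ]
R2 <-> R3   (pivot in column 2 was zero)
[ -3     2 ]
[  0  -1/3 ]
[  0     0 ]
Row echelon form:
[ -3     2 ]
[  0  -1/3 ]
[  0     0 ]
Nonzero rows / pivot columns: 2

rank(A) = 2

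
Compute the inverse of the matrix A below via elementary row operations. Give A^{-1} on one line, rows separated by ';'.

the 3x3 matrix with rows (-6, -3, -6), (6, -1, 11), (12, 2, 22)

inverse = [-11/30 9/20 -13/40; 0 -1/2 1/4; 1/5 -1/5 1/5]

Gauss-Jordan on [A | I]:
R1 <- (1/-6)*R1:  [    1   1/2     1  |  -1/6     0     0 ]
R2 <- R2 - (6)*R1:  [  0  -4   5  |   1   1   0 ]
R3 <- R3 - (12)*R1:  [  0  -4  10  |   2   0   1 ]
R2 <- (1/-4)*R2:  [    0     1  -5/4  |  -1/4  -1/4     0 ]
R1 <- R1 - (1/2)*R2:  [     1      0   13/8  |  -1/24    1/8      0 ]
R3 <- R3 - (-4)*R2:  [  0   0   5  |   1  -1   1 ]
R3 <- (1/5)*R3:  [    0     0     1  |   1/5  -1/5   1/5 ]
R1 <- R1 - (13/8)*R3:  [      1       0       0  |  -11/30    9/20  -13/40 ]
R2 <- R2 - (-5/4)*R3:  [    0     1     0  |     0  -1/2   1/4 ]
Right block of [I | A^{-1}] is the inverse:
[ -11/30  9/20  -13/40 ]
[      0  -1/2     1/4 ]
[    1/5  -1/5     1/5 ]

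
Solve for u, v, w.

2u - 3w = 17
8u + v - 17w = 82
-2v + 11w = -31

Forward elimination on [A|b]:
R2 <- R2 - (4)*R1:  [  0   1  -5  14 ]
R3 <- R3 - (-2)*R2:  [  0   0   1  -3 ]
Row echelon form:
[ 2  0  -3  |  17 ]
[ 0  1  -5  |  14 ]
[ 0  0   1  |  -3 ]
Back-substitution:
w = (-3) / 1 = -3
v = (14 - (-5)*(-3)) / 1 = -1
u = (17 - (-3)*(-3)) / 2 = 4

(4, -1, -3)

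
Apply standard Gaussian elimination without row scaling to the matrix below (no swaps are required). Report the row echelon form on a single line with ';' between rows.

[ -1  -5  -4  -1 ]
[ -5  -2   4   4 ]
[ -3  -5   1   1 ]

Forward elimination:
R2 <- R2 - (5)*R1:  [  0  23  24   9 ]
R3 <- R3 - (3)*R1:  [  0  10  13   4 ]
R3 <- R3 - (10/23)*R2:  [     0      0  59/23   2/23 ]
Row echelon form:
[ -1  -5     -4    -1 ]
[  0  23     24     9 ]
[  0   0  59/23  2/23 ]

REF = [-1 -5 -4 -1; 0 23 24 9; 0 0 59/23 2/23]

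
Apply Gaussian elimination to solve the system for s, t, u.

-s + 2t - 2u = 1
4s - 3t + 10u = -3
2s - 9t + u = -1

Forward elimination on [A|b]:
R2 <- R2 - (-4)*R1:  [ 0  5  2  1 ]
R3 <- R3 - (-2)*R1:  [  0  -5  -3   1 ]
R3 <- R3 - (-1)*R2:  [  0   0  -1   2 ]
Row echelon form:
[ -1  2  -2  |  1 ]
[  0  5   2  |  1 ]
[  0  0  -1  |  2 ]
Back-substitution:
u = (2) / -1 = -2
t = (1 - (2)*(-2)) / 5 = 1
s = (1 - (2)*(1) - (-2)*(-2)) / -1 = 5

(5, 1, -2)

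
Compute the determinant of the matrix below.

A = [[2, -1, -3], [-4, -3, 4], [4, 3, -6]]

Forward elimination:
R2 <- R2 - (-2)*R1:  [  0  -5  -2 ]
R3 <- R3 - (2)*R1:  [ 0  5  0 ]
R3 <- R3 - (-1)*R2:  [  0   0  -2 ]
Upper-triangular form:
[ 2  -1  -3 ]
[ 0  -5  -2 ]
[ 0   0  -2 ]
det(A) = (-1)^0 * (2) * (-5) * (-2) = 20  (0 row swaps -> sign +1)

det(A) = 20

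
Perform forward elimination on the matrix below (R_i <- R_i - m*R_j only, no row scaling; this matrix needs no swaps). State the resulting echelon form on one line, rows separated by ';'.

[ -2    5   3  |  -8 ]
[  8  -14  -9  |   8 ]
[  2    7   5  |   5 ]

Forward elimination:
R2 <- R2 - (-4)*R1:  [   0    6    3  -24 ]
R3 <- R3 - (-1)*R1:  [  0  12   8  -3 ]
R3 <- R3 - (2)*R2:  [  0   0   2  45 ]
Row echelon form:
[ -2  5  3  |   -8 ]
[  0  6  3  |  -24 ]
[  0  0  2  |   45 ]

REF = [-2 5 3 -8; 0 6 3 -24; 0 0 2 45]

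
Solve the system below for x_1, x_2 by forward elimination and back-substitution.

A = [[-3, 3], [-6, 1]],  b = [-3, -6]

Forward elimination on [A|b]:
R2 <- R2 - (2)*R1:  [  0  -5   0 ]
Row echelon form:
[ -3   3  |  -3 ]
[  0  -5  |   0 ]
Back-substitution:
x_2 = (0) / -5 = 0
x_1 = (-3 - (3)*(0)) / -3 = 1

(1, 0)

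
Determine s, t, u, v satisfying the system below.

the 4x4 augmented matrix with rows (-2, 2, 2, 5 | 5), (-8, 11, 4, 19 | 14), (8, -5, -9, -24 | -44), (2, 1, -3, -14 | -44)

Forward elimination on [A|b]:
R2 <- R2 - (4)*R1:  [  0   3  -4  -1  -6 ]
R3 <- R3 - (-4)*R1:  [   0    3   -1   -4  -24 ]
R4 <- R4 - (-1)*R1:  [   0    3   -1   -9  -39 ]
R3 <- R3 - (1)*R2:  [   0    0    3   -3  -18 ]
R4 <- R4 - (1)*R2:  [   0    0    3   -8  -33 ]
R4 <- R4 - (1)*R3:  [   0    0    0   -5  -15 ]
Row echelon form:
[ -2  2   2   5  |    5 ]
[  0  3  -4  -1  |   -6 ]
[  0  0   3  -3  |  -18 ]
[  0  0   0  -5  |  -15 ]
Back-substitution:
v = (-15) / -5 = 3
u = (-18 - (-3)*(3)) / 3 = -3
t = (-6 - (-4)*(-3) - (-1)*(3)) / 3 = -5
s = (5 - (2)*(-5) - (2)*(-3) - (5)*(3)) / -2 = -3

(-3, -5, -3, 3)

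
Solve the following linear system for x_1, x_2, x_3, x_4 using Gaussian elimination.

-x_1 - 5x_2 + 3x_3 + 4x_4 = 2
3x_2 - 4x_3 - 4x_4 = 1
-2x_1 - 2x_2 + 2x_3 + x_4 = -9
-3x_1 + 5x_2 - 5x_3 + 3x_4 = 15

Forward elimination on [A|b]:
R3 <- R3 - (2)*R1:  [   0    8   -4   -7  -13 ]
R4 <- R4 - (3)*R1:  [   0   20  -14   -9    9 ]
R3 <- R3 - (8/3)*R2:  [     0      0   20/3   11/3  -47/3 ]
R4 <- R4 - (20/3)*R2:  [    0     0  38/3  53/3   7/3 ]
R4 <- R4 - (19/10)*R3:  [      0       0       0  107/10  321/10 ]
Row echelon form:
[ -1  -5     3       4  |       2 ]
[  0   3    -4      -4  |       1 ]
[  0   0  20/3    11/3  |   -47/3 ]
[  0   0     0  107/10  |  321/10 ]
Back-substitution:
x_4 = (321/10) / (107/10) = 3
x_3 = (-47/3 - (11/3)*(3)) / (20/3) = -4
x_2 = (1 - (-4)*(-4) - (-4)*(3)) / 3 = -1
x_1 = (2 - (-5)*(-1) - (3)*(-4) - (4)*(3)) / -1 = 3

(3, -1, -4, 3)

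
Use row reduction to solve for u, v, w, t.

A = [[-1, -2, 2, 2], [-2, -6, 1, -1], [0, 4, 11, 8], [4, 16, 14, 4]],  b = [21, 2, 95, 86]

(-1, 0, 5, 5)

Forward elimination on [A|b]:
R2 <- R2 - (2)*R1:  [   0   -2   -3   -5  -40 ]
R4 <- R4 - (-4)*R1:  [   0    8   22   12  170 ]
R3 <- R3 - (-2)*R2:  [  0   0   5  -2  15 ]
R4 <- R4 - (-4)*R2:  [  0   0  10  -8  10 ]
R4 <- R4 - (2)*R3:  [   0    0    0   -4  -20 ]
Row echelon form:
[ -1  -2   2   2  |   21 ]
[  0  -2  -3  -5  |  -40 ]
[  0   0   5  -2  |   15 ]
[  0   0   0  -4  |  -20 ]
Back-substitution:
t = (-20) / -4 = 5
w = (15 - (-2)*(5)) / 5 = 5
v = (-40 - (-3)*(5) - (-5)*(5)) / -2 = 0
u = (21 - (-2)*(0) - (2)*(5) - (2)*(5)) / -1 = -1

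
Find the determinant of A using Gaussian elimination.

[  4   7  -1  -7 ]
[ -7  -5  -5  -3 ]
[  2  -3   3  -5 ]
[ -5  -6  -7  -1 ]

Forward elimination:
R2 <- R2 - (-7/4)*R1:  [     0   29/4  -27/4  -61/4 ]
R3 <- R3 - (1/2)*R1:  [     0  -13/2    7/2   -3/2 ]
R4 <- R4 - (-5/4)*R1:  [     0   11/4  -33/4  -39/4 ]
R3 <- R3 - (-26/29)*R2:  [       0        0   -74/29  -440/29 ]
R4 <- R4 - (11/29)*R2:  [       0        0  -165/29  -115/29 ]
R4 <- R4 - (165/74)*R3:  [       0        0        0  1105/37 ]
Upper-triangular form:
[ 4     7      -1       -7 ]
[ 0  29/4   -27/4    -61/4 ]
[ 0     0  -74/29  -440/29 ]
[ 0     0       0  1105/37 ]
det(A) = (-1)^0 * (4) * (29/4) * (-74/29) * (1105/37) = -2210  (0 row swaps -> sign +1)

det(A) = -2210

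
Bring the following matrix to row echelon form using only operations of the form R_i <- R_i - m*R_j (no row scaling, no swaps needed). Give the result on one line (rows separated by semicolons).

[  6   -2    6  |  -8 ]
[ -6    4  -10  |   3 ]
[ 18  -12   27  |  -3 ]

Forward elimination:
R2 <- R2 - (-1)*R1:  [  0   2  -4  -5 ]
R3 <- R3 - (3)*R1:  [  0  -6   9  21 ]
R3 <- R3 - (-3)*R2:  [  0   0  -3   6 ]
Row echelon form:
[ 6  -2   6  |  -8 ]
[ 0   2  -4  |  -5 ]
[ 0   0  -3  |   6 ]

REF = [6 -2 6 -8; 0 2 -4 -5; 0 0 -3 6]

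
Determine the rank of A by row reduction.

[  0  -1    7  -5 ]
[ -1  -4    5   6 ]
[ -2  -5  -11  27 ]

Row reduction:
R1 <-> R2   (pivot in column 1 was zero)
[ -1  -4    5   6 ]
[  0  -1    7  -5 ]
[ -2  -5  -11  27 ]
R3 <- R3 - (2)*R1:  [   0    3  -21   15 ]
R3 <- R3 - (-3)*R2:  [ 0  0  0  0 ]
Row echelon form:
[ -1  -4  5   6 ]
[  0  -1  7  -5 ]
[  0   0  0   0 ]
Nonzero rows / pivot columns: 2

rank(A) = 2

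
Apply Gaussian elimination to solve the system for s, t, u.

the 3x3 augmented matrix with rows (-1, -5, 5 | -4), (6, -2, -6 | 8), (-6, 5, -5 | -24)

Forward elimination on [A|b]:
R2 <- R2 - (-6)*R1:  [   0  -32   24  -16 ]
R3 <- R3 - (6)*R1:  [   0   35  -35    0 ]
R3 <- R3 - (-35/32)*R2:  [     0      0  -35/4  -35/2 ]
Row echelon form:
[ -1   -5      5  |     -4 ]
[  0  -32     24  |    -16 ]
[  0    0  -35/4  |  -35/2 ]
Back-substitution:
u = (-35/2) / (-35/4) = 2
t = (-16 - (24)*(2)) / -32 = 2
s = (-4 - (-5)*(2) - (5)*(2)) / -1 = 4

(4, 2, 2)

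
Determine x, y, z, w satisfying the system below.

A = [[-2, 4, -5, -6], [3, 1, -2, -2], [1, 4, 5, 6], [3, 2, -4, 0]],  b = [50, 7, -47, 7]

(-3, 0, -4, -4)

Forward elimination on [A|b]:
R2 <- R2 - (-3/2)*R1:  [     0      7  -19/2    -11     82 ]
R3 <- R3 - (-1/2)*R1:  [   0    6  5/2    3  -22 ]
R4 <- R4 - (-3/2)*R1:  [     0      8  -23/2     -9     82 ]
R3 <- R3 - (6/7)*R2:  [      0       0  149/14    87/7  -646/7 ]
R4 <- R4 - (8/7)*R2:  [     0      0  -9/14   25/7  -82/7 ]
R4 <- R4 - (-9/149)*R3:  [         0          0          0    644/149  -2576/149 ]
Row echelon form:
[ -2  4      -5       -6  |         50 ]
[  0  7   -19/2      -11  |         82 ]
[  0  0  149/14     87/7  |     -646/7 ]
[  0  0       0  644/149  |  -2576/149 ]
Back-substitution:
w = (-2576/149) / (644/149) = -4
z = (-646/7 - (87/7)*(-4)) / (149/14) = -4
y = (82 - (-19/2)*(-4) - (-11)*(-4)) / 7 = 0
x = (50 - (4)*(0) - (-5)*(-4) - (-6)*(-4)) / -2 = -3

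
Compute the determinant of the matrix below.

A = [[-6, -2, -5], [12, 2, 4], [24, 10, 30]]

det(A) = 48

Forward elimination:
R2 <- R2 - (-2)*R1:  [  0  -2  -6 ]
R3 <- R3 - (-4)*R1:  [  0   2  10 ]
R3 <- R3 - (-1)*R2:  [ 0  0  4 ]
Upper-triangular form:
[ -6  -2  -5 ]
[  0  -2  -6 ]
[  0   0   4 ]
det(A) = (-1)^0 * (-6) * (-2) * (4) = 48  (0 row swaps -> sign +1)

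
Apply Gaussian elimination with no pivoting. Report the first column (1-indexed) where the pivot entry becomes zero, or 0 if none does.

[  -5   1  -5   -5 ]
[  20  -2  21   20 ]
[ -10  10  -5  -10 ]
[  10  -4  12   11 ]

first zero-pivot column = 0

Naive forward elimination:
R2 <- R2 - (-4)*R1:  [ 0  2  1  0 ]
R3 <- R3 - (2)*R1:  [ 0  8  5  0 ]
R4 <- R4 - (-2)*R1:  [  0  -2   2   1 ]
R3 <- R3 - (4)*R2:  [ 0  0  1  0 ]
R4 <- R4 - (-1)*R2:  [ 0  0  3  1 ]
R4 <- R4 - (3)*R3:  [ 0  0  0  1 ]
All pivots nonzero; naive elimination completes without hitting a zero pivot.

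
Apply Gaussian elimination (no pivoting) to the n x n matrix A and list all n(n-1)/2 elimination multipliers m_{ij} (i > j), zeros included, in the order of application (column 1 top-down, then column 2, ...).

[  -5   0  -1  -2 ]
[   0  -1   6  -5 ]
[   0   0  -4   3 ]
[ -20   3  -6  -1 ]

multipliers: 0, 0, 4, 0, -3, -4

Forward elimination:
R2: entry in column 1 is already 0 -> m_{21} = 0 (no row operation needed)
R3: entry in column 1 is already 0 -> m_{31} = 0 (no row operation needed)
R4 <- R4 - (4)*R1:  [  0   3  -2   7 ]
R3: entry in column 2 is already 0 -> m_{32} = 0 (no row operation needed)
R4 <- R4 - (-3)*R2:  [  0   0  16  -8 ]
R4 <- R4 - (-4)*R3:  [ 0  0  0  4 ]
Multipliers (in order of application): m_{21} = 0, m_{31} = 0, m_{41} = 4, m_{32} = 0, m_{42} = -3, m_{43} = -4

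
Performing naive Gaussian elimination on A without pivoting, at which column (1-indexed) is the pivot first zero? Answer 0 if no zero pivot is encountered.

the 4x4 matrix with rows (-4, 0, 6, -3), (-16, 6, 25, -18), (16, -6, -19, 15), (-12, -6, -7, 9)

Naive forward elimination:
R2 <- R2 - (4)*R1:  [  0   6   1  -6 ]
R3 <- R3 - (-4)*R1:  [  0  -6   5   3 ]
R4 <- R4 - (3)*R1:  [   0   -6  -25   18 ]
R3 <- R3 - (-1)*R2:  [  0   0   6  -3 ]
R4 <- R4 - (-1)*R2:  [   0    0  -24   12 ]
R4 <- R4 - (-4)*R3:  [ 0  0  0  0 ]
Matrix at this point:
[ -4  0  6  -3 ]
[  0  6  1  -6 ]
[  0  0  6  -3 ]
[  0  0  0   0 ]
Pivot entry (4,4) in the last row is zero and there are no rows below to swap with -> zero pivot in column 4 (A is singular).

first zero-pivot column = 4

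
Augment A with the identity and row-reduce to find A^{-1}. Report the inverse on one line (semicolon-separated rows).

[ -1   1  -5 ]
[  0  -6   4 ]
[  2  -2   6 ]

inverse = [7/6 -1/6 13/12; -1/3 -1/6 -1/6; -1/2 0 -1/4]

Gauss-Jordan on [A | I]:
R1 <- (1/-1)*R1:  [  1  -1   5  |  -1   0   0 ]
R3 <- R3 - (2)*R1:  [  0   0  -4  |   2   0   1 ]
R2 <- (1/-6)*R2:  [    0     1  -2/3  |     0  -1/6     0 ]
R1 <- R1 - (-1)*R2:  [    1     0  13/3  |    -1  -1/6     0 ]
R3 <- (1/-4)*R3:  [    0     0     1  |  -1/2     0  -1/4 ]
R1 <- R1 - (13/3)*R3:  [     1      0      0  |    7/6   -1/6  13/12 ]
R2 <- R2 - (-2/3)*R3:  [    0     1     0  |  -1/3  -1/6  -1/6 ]
Right block of [I | A^{-1}] is the inverse:
[  7/6  -1/6  13/12 ]
[ -1/3  -1/6   -1/6 ]
[ -1/2     0   -1/4 ]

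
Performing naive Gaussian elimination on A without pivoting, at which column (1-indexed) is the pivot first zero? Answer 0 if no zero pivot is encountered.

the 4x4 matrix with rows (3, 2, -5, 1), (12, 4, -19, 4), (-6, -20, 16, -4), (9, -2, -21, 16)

Naive forward elimination:
R2 <- R2 - (4)*R1:  [  0  -4   1   0 ]
R3 <- R3 - (-2)*R1:  [   0  -16    6   -2 ]
R4 <- R4 - (3)*R1:  [  0  -8  -6  13 ]
R3 <- R3 - (4)*R2:  [  0   0   2  -2 ]
R4 <- R4 - (2)*R2:  [  0   0  -8  13 ]
R4 <- R4 - (-4)*R3:  [ 0  0  0  5 ]
All pivots nonzero; naive elimination completes without hitting a zero pivot.

first zero-pivot column = 0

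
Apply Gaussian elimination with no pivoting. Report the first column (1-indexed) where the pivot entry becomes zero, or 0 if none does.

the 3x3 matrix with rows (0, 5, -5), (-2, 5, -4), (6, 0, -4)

Naive forward elimination:
Pivot entry (1,1) is zero but row 2 has -2 in column 1 -> naive elimination stops; a row interchange (e.g. R1 <-> R2) would be required here.

first zero-pivot column = 1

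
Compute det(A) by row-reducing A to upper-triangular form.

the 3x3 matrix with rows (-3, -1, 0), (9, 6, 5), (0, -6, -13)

Forward elimination:
R2 <- R2 - (-3)*R1:  [ 0  3  5 ]
R3 <- R3 - (-2)*R2:  [  0   0  -3 ]
Upper-triangular form:
[ -3  -1   0 ]
[  0   3   5 ]
[  0   0  -3 ]
det(A) = (-1)^0 * (-3) * (3) * (-3) = 27  (0 row swaps -> sign +1)

det(A) = 27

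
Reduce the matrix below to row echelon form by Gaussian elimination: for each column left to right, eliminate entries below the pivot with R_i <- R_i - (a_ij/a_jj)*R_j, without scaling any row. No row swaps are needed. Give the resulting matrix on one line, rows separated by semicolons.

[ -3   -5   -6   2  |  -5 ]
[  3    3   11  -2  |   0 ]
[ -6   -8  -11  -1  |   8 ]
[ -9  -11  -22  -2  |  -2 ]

Forward elimination:
R2 <- R2 - (-1)*R1:  [  0  -2   5   0  -5 ]
R3 <- R3 - (2)*R1:  [  0   2   1  -5  18 ]
R4 <- R4 - (3)*R1:  [  0   4  -4  -8  13 ]
R3 <- R3 - (-1)*R2:  [  0   0   6  -5  13 ]
R4 <- R4 - (-2)*R2:  [  0   0   6  -8   3 ]
R4 <- R4 - (1)*R3:  [   0    0    0   -3  -10 ]
Row echelon form:
[ -3  -5  -6   2  |   -5 ]
[  0  -2   5   0  |   -5 ]
[  0   0   6  -5  |   13 ]
[  0   0   0  -3  |  -10 ]

REF = [-3 -5 -6 2 -5; 0 -2 5 0 -5; 0 0 6 -5 13; 0 0 0 -3 -10]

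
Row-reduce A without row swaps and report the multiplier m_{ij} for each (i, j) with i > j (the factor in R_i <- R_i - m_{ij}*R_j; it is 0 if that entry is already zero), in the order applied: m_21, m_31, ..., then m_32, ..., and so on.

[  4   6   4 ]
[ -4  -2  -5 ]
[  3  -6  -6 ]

Forward elimination:
R2 <- R2 - (-1)*R1:  [  0   4  -1 ]
R3 <- R3 - (3/4)*R1:  [     0  -21/2     -9 ]
R3 <- R3 - (-21/8)*R2:  [     0      0  -93/8 ]
Multipliers (in order of application): m_{21} = -1, m_{31} = 3/4, m_{32} = -21/8

multipliers: -1, 3/4, -21/8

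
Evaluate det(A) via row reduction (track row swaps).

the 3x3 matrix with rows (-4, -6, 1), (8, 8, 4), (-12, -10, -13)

Forward elimination:
R2 <- R2 - (-2)*R1:  [  0  -4   6 ]
R3 <- R3 - (3)*R1:  [   0    8  -16 ]
R3 <- R3 - (-2)*R2:  [  0   0  -4 ]
Upper-triangular form:
[ -4  -6   1 ]
[  0  -4   6 ]
[  0   0  -4 ]
det(A) = (-1)^0 * (-4) * (-4) * (-4) = -64  (0 row swaps -> sign +1)

det(A) = -64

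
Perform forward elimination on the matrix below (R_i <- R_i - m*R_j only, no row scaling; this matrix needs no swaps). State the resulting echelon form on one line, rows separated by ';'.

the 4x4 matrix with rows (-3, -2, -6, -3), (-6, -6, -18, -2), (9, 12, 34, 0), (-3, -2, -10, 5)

Forward elimination:
R2 <- R2 - (2)*R1:  [  0  -2  -6   4 ]
R3 <- R3 - (-3)*R1:  [  0   6  16  -9 ]
R4 <- R4 - (1)*R1:  [  0   0  -4   8 ]
R3 <- R3 - (-3)*R2:  [  0   0  -2   3 ]
R4 <- R4 - (2)*R3:  [ 0  0  0  2 ]
Row echelon form:
[ -3  -2  -6  -3 ]
[  0  -2  -6   4 ]
[  0   0  -2   3 ]
[  0   0   0   2 ]

REF = [-3 -2 -6 -3; 0 -2 -6 4; 0 0 -2 3; 0 0 0 2]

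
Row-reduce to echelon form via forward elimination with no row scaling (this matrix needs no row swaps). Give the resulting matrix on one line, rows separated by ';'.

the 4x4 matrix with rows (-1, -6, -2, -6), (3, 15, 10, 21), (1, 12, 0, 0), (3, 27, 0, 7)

Forward elimination:
R2 <- R2 - (-3)*R1:  [  0  -3   4   3 ]
R3 <- R3 - (-1)*R1:  [  0   6  -2  -6 ]
R4 <- R4 - (-3)*R1:  [   0    9   -6  -11 ]
R3 <- R3 - (-2)*R2:  [ 0  0  6  0 ]
R4 <- R4 - (-3)*R2:  [  0   0   6  -2 ]
R4 <- R4 - (1)*R3:  [  0   0   0  -2 ]
Row echelon form:
[ -1  -6  -2  -6 ]
[  0  -3   4   3 ]
[  0   0   6   0 ]
[  0   0   0  -2 ]

REF = [-1 -6 -2 -6; 0 -3 4 3; 0 0 6 0; 0 0 0 -2]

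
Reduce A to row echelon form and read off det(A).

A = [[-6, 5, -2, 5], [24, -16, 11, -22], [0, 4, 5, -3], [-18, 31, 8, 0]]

det(A) = 288

Forward elimination:
R2 <- R2 - (-4)*R1:  [  0   4   3  -2 ]
R4 <- R4 - (3)*R1:  [   0   16   14  -15 ]
R3 <- R3 - (1)*R2:  [  0   0   2  -1 ]
R4 <- R4 - (4)*R2:  [  0   0   2  -7 ]
R4 <- R4 - (1)*R3:  [  0   0   0  -6 ]
Upper-triangular form:
[ -6  5  -2   5 ]
[  0  4   3  -2 ]
[  0  0   2  -1 ]
[  0  0   0  -6 ]
det(A) = (-1)^0 * (-6) * (4) * (2) * (-6) = 288  (0 row swaps -> sign +1)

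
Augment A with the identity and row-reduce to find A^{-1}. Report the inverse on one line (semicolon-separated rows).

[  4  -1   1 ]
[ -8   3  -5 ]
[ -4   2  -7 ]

inverse = [11/12 5/12 -1/6; 3 2 -1; 1/3 1/3 -1/3]

Gauss-Jordan on [A | I]:
R1 <- (1/4)*R1:  [    1  -1/4   1/4  |   1/4     0     0 ]
R2 <- R2 - (-8)*R1:  [  0   1  -3  |   2   1   0 ]
R3 <- R3 - (-4)*R1:  [  0   1  -6  |   1   0   1 ]
R1 <- R1 - (-1/4)*R2:  [    1     0  -1/2  |   3/4   1/4     0 ]
R3 <- R3 - (1)*R2:  [  0   0  -3  |  -1  -1   1 ]
R3 <- (1/-3)*R3:  [    0     0     1  |   1/3   1/3  -1/3 ]
R1 <- R1 - (-1/2)*R3:  [     1      0      0  |  11/12   5/12   -1/6 ]
R2 <- R2 - (-3)*R3:  [  0   1   0  |   3   2  -1 ]
Right block of [I | A^{-1}] is the inverse:
[ 11/12  5/12  -1/6 ]
[     3     2    -1 ]
[   1/3   1/3  -1/3 ]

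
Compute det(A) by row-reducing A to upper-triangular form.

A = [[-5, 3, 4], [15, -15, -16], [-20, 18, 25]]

Forward elimination:
R2 <- R2 - (-3)*R1:  [  0  -6  -4 ]
R3 <- R3 - (4)*R1:  [ 0  6  9 ]
R3 <- R3 - (-1)*R2:  [ 0  0  5 ]
Upper-triangular form:
[ -5   3   4 ]
[  0  -6  -4 ]
[  0   0   5 ]
det(A) = (-1)^0 * (-5) * (-6) * (5) = 150  (0 row swaps -> sign +1)

det(A) = 150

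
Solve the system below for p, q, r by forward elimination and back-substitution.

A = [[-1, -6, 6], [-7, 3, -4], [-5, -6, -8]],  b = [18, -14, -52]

(0, 2, 5)

Forward elimination on [A|b]:
R2 <- R2 - (7)*R1:  [    0    45   -46  -140 ]
R3 <- R3 - (5)*R1:  [    0    24   -38  -142 ]
R3 <- R3 - (8/15)*R2:  [       0        0  -202/15   -202/3 ]
Row echelon form:
[ -1  -6        6  |      18 ]
[  0  45      -46  |    -140 ]
[  0   0  -202/15  |  -202/3 ]
Back-substitution:
r = (-202/3) / (-202/15) = 5
q = (-140 - (-46)*(5)) / 45 = 2
p = (18 - (-6)*(2) - (6)*(5)) / -1 = 0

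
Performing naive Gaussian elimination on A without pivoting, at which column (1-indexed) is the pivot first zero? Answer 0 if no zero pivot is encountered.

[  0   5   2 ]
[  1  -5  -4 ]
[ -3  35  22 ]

first zero-pivot column = 1

Naive forward elimination:
Pivot entry (1,1) is zero but row 2 has 1 in column 1 -> naive elimination stops; a row interchange (e.g. R1 <-> R2) would be required here.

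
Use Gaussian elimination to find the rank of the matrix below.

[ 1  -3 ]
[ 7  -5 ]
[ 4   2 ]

Row reduction:
R2 <- R2 - (7)*R1:  [  0  16 ]
R3 <- R3 - (4)*R1:  [  0  14 ]
R3 <- R3 - (7/8)*R2:  [ 0  0 ]
Row echelon form:
[ 1  -3 ]
[ 0  16 ]
[ 0   0 ]
Nonzero rows / pivot columns: 2

rank(A) = 2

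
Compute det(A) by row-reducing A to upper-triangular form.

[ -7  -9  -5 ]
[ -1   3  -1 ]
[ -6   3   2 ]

Forward elimination:
R2 <- R2 - (1/7)*R1:  [    0  30/7  -2/7 ]
R3 <- R3 - (6/7)*R1:  [    0  75/7  44/7 ]
R3 <- R3 - (5/2)*R2:  [ 0  0  7 ]
Upper-triangular form:
[ -7    -9    -5 ]
[  0  30/7  -2/7 ]
[  0     0     7 ]
det(A) = (-1)^0 * (-7) * (30/7) * (7) = -210  (0 row swaps -> sign +1)

det(A) = -210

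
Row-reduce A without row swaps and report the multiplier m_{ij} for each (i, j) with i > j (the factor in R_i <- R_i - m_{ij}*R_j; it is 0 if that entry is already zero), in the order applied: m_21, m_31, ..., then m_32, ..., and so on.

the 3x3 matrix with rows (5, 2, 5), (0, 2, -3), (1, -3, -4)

Forward elimination:
R2: entry in column 1 is already 0 -> m_{21} = 0 (no row operation needed)
R3 <- R3 - (1/5)*R1:  [     0  -17/5     -5 ]
R3 <- R3 - (-17/10)*R2:  [       0        0  -101/10 ]
Multipliers (in order of application): m_{21} = 0, m_{31} = 1/5, m_{32} = -17/10

multipliers: 0, 1/5, -17/10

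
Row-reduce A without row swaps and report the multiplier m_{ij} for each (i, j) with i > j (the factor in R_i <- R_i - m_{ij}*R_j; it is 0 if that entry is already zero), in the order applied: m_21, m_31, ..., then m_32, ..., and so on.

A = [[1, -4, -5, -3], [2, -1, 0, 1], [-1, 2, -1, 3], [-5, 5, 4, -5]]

multipliers: 2, -1, -5, -2/7, -15/7, -3/22

Forward elimination:
R2 <- R2 - (2)*R1:  [  0   7  10   7 ]
R3 <- R3 - (-1)*R1:  [  0  -2  -6   0 ]
R4 <- R4 - (-5)*R1:  [   0  -15  -21  -20 ]
R3 <- R3 - (-2/7)*R2:  [     0      0  -22/7      2 ]
R4 <- R4 - (-15/7)*R2:  [   0    0  3/7   -5 ]
R4 <- R4 - (-3/22)*R3:  [      0       0       0  -52/11 ]
Multipliers (in order of application): m_{21} = 2, m_{31} = -1, m_{41} = -5, m_{32} = -2/7, m_{42} = -15/7, m_{43} = -3/22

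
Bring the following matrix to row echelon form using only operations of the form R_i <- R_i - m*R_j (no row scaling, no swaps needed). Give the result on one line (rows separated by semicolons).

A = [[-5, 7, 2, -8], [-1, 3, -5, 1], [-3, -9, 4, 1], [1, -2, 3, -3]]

Forward elimination:
R2 <- R2 - (1/5)*R1:  [     0    8/5  -27/5   13/5 ]
R3 <- R3 - (3/5)*R1:  [     0  -66/5   14/5   29/5 ]
R4 <- R4 - (-1/5)*R1:  [     0   -3/5   17/5  -23/5 ]
R3 <- R3 - (-33/4)*R2:  [      0       0  -167/4   109/4 ]
R4 <- R4 - (-3/8)*R2:  [     0      0   11/8  -29/8 ]
R4 <- R4 - (-11/334)*R3:  [        0         0         0  -911/334 ]
Row echelon form:
[ -5    7       2        -8 ]
[  0  8/5   -27/5      13/5 ]
[  0    0  -167/4     109/4 ]
[  0    0       0  -911/334 ]

REF = [-5 7 2 -8; 0 8/5 -27/5 13/5; 0 0 -167/4 109/4; 0 0 0 -911/334]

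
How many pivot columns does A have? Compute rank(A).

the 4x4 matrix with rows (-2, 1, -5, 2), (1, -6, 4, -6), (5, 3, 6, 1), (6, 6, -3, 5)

rank(A) = 4

Row reduction:
R2 <- R2 - (-1/2)*R1:  [     0  -11/2    3/2     -5 ]
R3 <- R3 - (-5/2)*R1:  [     0   11/2  -13/2      6 ]
R4 <- R4 - (-3)*R1:  [   0    9  -18   11 ]
R3 <- R3 - (-1)*R2:  [  0   0  -5   1 ]
R4 <- R4 - (-18/11)*R2:  [       0        0  -171/11    31/11 ]
R4 <- R4 - (171/55)*R3:  [      0       0       0  -16/55 ]
Row echelon form:
[ -2      1   -5       2 ]
[  0  -11/2  3/2      -5 ]
[  0      0   -5       1 ]
[  0      0    0  -16/55 ]
Nonzero rows / pivot columns: 4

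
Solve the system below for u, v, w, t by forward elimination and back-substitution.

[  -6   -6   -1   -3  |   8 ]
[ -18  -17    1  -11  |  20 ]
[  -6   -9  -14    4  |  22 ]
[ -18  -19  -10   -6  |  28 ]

(-1, -2, 1, 3)

Forward elimination on [A|b]:
R2 <- R2 - (3)*R1:  [  0   1   4  -2  -4 ]
R3 <- R3 - (1)*R1:  [   0   -3  -13    7   14 ]
R4 <- R4 - (3)*R1:  [  0  -1  -7   3   4 ]
R3 <- R3 - (-3)*R2:  [  0   0  -1   1   2 ]
R4 <- R4 - (-1)*R2:  [  0   0  -3   1   0 ]
R4 <- R4 - (3)*R3:  [  0   0   0  -2  -6 ]
Row echelon form:
[ -6  -6  -1  -3  |   8 ]
[  0   1   4  -2  |  -4 ]
[  0   0  -1   1  |   2 ]
[  0   0   0  -2  |  -6 ]
Back-substitution:
t = (-6) / -2 = 3
w = (2 - (1)*(3)) / -1 = 1
v = (-4 - (4)*(1) - (-2)*(3)) / 1 = -2
u = (8 - (-6)*(-2) - (-1)*(1) - (-3)*(3)) / -6 = -1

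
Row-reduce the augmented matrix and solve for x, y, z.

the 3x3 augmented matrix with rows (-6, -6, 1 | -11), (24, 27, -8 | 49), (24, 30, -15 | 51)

(-1, 3, 1)

Forward elimination on [A|b]:
R2 <- R2 - (-4)*R1:  [  0   3  -4   5 ]
R3 <- R3 - (-4)*R1:  [   0    6  -11    7 ]
R3 <- R3 - (2)*R2:  [  0   0  -3  -3 ]
Row echelon form:
[ -6  -6   1  |  -11 ]
[  0   3  -4  |    5 ]
[  0   0  -3  |   -3 ]
Back-substitution:
z = (-3) / -3 = 1
y = (5 - (-4)*(1)) / 3 = 3
x = (-11 - (-6)*(3) - (1)*(1)) / -6 = -1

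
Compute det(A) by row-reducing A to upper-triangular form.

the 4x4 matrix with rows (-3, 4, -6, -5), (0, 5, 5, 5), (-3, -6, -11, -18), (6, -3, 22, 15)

det(A) = -225

Forward elimination:
R3 <- R3 - (1)*R1:  [   0  -10   -5  -13 ]
R4 <- R4 - (-2)*R1:  [  0   5  10   5 ]
R3 <- R3 - (-2)*R2:  [  0   0   5  -3 ]
R4 <- R4 - (1)*R2:  [ 0  0  5  0 ]
R4 <- R4 - (1)*R3:  [ 0  0  0  3 ]
Upper-triangular form:
[ -3  4  -6  -5 ]
[  0  5   5   5 ]
[  0  0   5  -3 ]
[  0  0   0   3 ]
det(A) = (-1)^0 * (-3) * (5) * (5) * (3) = -225  (0 row swaps -> sign +1)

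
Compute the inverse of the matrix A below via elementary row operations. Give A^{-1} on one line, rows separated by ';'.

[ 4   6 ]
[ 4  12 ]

inverse = [1/2 -1/4; -1/6 1/6]

Gauss-Jordan on [A | I]:
R1 <- (1/4)*R1:  [   1  3/2  |  1/4    0 ]
R2 <- R2 - (4)*R1:  [  0   6  |  -1   1 ]
R2 <- (1/6)*R2:  [    0     1  |  -1/6   1/6 ]
R1 <- R1 - (3/2)*R2:  [    1     0  |   1/2  -1/4 ]
Right block of [I | A^{-1}] is the inverse:
[  1/2  -1/4 ]
[ -1/6   1/6 ]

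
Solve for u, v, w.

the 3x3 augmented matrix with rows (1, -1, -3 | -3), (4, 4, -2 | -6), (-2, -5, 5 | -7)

Forward elimination on [A|b]:
R2 <- R2 - (4)*R1:  [  0   8  10   6 ]
R3 <- R3 - (-2)*R1:  [   0   -7   -1  -13 ]
R3 <- R3 - (-7/8)*R2:  [     0      0   31/4  -31/4 ]
Row echelon form:
[ 1  -1    -3  |     -3 ]
[ 0   8    10  |      6 ]
[ 0   0  31/4  |  -31/4 ]
Back-substitution:
w = (-31/4) / (31/4) = -1
v = (6 - (10)*(-1)) / 8 = 2
u = (-3 - (-1)*(2) - (-3)*(-1)) / 1 = -4

(-4, 2, -1)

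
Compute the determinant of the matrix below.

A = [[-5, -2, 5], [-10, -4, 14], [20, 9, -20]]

det(A) = 20

Forward elimination:
R2 <- R2 - (2)*R1:  [ 0  0  4 ]
R3 <- R3 - (-4)*R1:  [ 0  1  0 ]
R2 <-> R3   (pivot in column 2 was zero)
[ -5  -2  5 ]
[  0   1  0 ]
[  0   0  4 ]
Upper-triangular form:
[ -5  -2  5 ]
[  0   1  0 ]
[  0   0  4 ]
det(A) = (-1)^1 * (-5) * (1) * (4) = 20  (1 row swap -> sign -1)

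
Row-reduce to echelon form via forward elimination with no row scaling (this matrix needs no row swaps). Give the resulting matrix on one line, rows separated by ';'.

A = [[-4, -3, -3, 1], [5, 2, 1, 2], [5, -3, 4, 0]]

REF = [-4 -3 -3 1; 0 -7/4 -11/4 13/4; 0 0 76/7 -79/7]

Forward elimination:
R2 <- R2 - (-5/4)*R1:  [     0   -7/4  -11/4   13/4 ]
R3 <- R3 - (-5/4)*R1:  [     0  -27/4    1/4    5/4 ]
R3 <- R3 - (27/7)*R2:  [     0      0   76/7  -79/7 ]
Row echelon form:
[ -4    -3     -3      1 ]
[  0  -7/4  -11/4   13/4 ]
[  0     0   76/7  -79/7 ]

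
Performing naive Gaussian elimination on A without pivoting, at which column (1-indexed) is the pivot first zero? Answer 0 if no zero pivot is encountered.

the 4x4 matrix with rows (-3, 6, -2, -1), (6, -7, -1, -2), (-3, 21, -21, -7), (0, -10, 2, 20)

first zero-pivot column = 4

Naive forward elimination:
R2 <- R2 - (-2)*R1:  [  0   5  -5  -4 ]
R3 <- R3 - (1)*R1:  [   0   15  -19   -6 ]
R3 <- R3 - (3)*R2:  [  0   0  -4   6 ]
R4 <- R4 - (-2)*R2:  [  0   0  -8  12 ]
R4 <- R4 - (2)*R3:  [ 0  0  0  0 ]
Matrix at this point:
[ -3  6  -2  -1 ]
[  0  5  -5  -4 ]
[  0  0  -4   6 ]
[  0  0   0   0 ]
Pivot entry (4,4) in the last row is zero and there are no rows below to swap with -> zero pivot in column 4 (A is singular).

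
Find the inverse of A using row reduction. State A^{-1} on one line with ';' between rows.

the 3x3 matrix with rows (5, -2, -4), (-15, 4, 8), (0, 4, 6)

inverse = [-2/5 -1/5 0; 9/2 3/2 1; -3 -1 -1/2]

Gauss-Jordan on [A | I]:
R1 <- (1/5)*R1:  [    1  -2/5  -4/5  |   1/5     0     0 ]
R2 <- R2 - (-15)*R1:  [  0  -2  -4  |   3   1   0 ]
R2 <- (1/-2)*R2:  [    0     1     2  |  -3/2  -1/2     0 ]
R1 <- R1 - (-2/5)*R2:  [    1     0     0  |  -2/5  -1/5     0 ]
R3 <- R3 - (4)*R2:  [  0   0  -2  |   6   2   1 ]
R3 <- (1/-2)*R3:  [    0     0     1  |    -3    -1  -1/2 ]
R2 <- R2 - (2)*R3:  [   0    1    0  |  9/2  3/2    1 ]
Right block of [I | A^{-1}] is the inverse:
[ -2/5  -1/5     0 ]
[  9/2   3/2     1 ]
[   -3    -1  -1/2 ]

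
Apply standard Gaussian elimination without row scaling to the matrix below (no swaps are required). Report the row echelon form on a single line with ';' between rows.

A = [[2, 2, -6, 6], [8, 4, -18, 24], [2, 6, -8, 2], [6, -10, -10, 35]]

Forward elimination:
R2 <- R2 - (4)*R1:  [  0  -4   6   0 ]
R3 <- R3 - (1)*R1:  [  0   4  -2  -4 ]
R4 <- R4 - (3)*R1:  [   0  -16    8   17 ]
R3 <- R3 - (-1)*R2:  [  0   0   4  -4 ]
R4 <- R4 - (4)*R2:  [   0    0  -16   17 ]
R4 <- R4 - (-4)*R3:  [ 0  0  0  1 ]
Row echelon form:
[ 2   2  -6   6 ]
[ 0  -4   6   0 ]
[ 0   0   4  -4 ]
[ 0   0   0   1 ]

REF = [2 2 -6 6; 0 -4 6 0; 0 0 4 -4; 0 0 0 1]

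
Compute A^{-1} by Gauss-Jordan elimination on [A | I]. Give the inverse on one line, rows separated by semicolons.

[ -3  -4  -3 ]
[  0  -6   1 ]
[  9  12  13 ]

Gauss-Jordan on [A | I]:
R1 <- (1/-3)*R1:  [    1   4/3     1  |  -1/3     0     0 ]
R3 <- R3 - (9)*R1:  [ 0  0  4  |  3  0  1 ]
R2 <- (1/-6)*R2:  [    0     1  -1/6  |     0  -1/6     0 ]
R1 <- R1 - (4/3)*R2:  [    1     0  11/9  |  -1/3   2/9     0 ]
R3 <- (1/4)*R3:  [   0    0    1  |  3/4    0  1/4 ]
R1 <- R1 - (11/9)*R3:  [      1       0       0  |    -5/4     2/9  -11/36 ]
R2 <- R2 - (-1/6)*R3:  [    0     1     0  |   1/8  -1/6  1/24 ]
Right block of [I | A^{-1}] is the inverse:
[ -5/4   2/9  -11/36 ]
[  1/8  -1/6    1/24 ]
[  3/4     0     1/4 ]

inverse = [-5/4 2/9 -11/36; 1/8 -1/6 1/24; 3/4 0 1/4]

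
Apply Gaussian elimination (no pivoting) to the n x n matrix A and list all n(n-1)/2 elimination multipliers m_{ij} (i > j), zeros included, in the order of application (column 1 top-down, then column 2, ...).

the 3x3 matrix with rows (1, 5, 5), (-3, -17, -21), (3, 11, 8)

multipliers: -3, 3, 2

Forward elimination:
R2 <- R2 - (-3)*R1:  [  0  -2  -6 ]
R3 <- R3 - (3)*R1:  [  0  -4  -7 ]
R3 <- R3 - (2)*R2:  [ 0  0  5 ]
Multipliers (in order of application): m_{21} = -3, m_{31} = 3, m_{32} = 2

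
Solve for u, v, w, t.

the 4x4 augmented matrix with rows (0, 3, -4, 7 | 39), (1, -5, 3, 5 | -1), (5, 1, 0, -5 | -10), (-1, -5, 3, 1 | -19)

Forward elimination on [A|b]:
R1 <-> R2   (pivot in column 1 was zero)
[  1  -5   3   5   -1 ]
[  0   3  -4   7   39 ]
[  5   1   0  -5  -10 ]
[ -1  -5   3   1  -19 ]
R3 <- R3 - (5)*R1:  [   0   26  -15  -30   -5 ]
R4 <- R4 - (-1)*R1:  [   0  -10    6    6  -20 ]
R3 <- R3 - (26/3)*R2:  [      0       0    59/3  -272/3    -343 ]
R4 <- R4 - (-10/3)*R2:  [     0      0  -22/3   88/3    110 ]
R4 <- R4 - (-22/59)*R3:  [        0         0         0   -264/59  -1056/59 ]
Row echelon form:
[ 1  -5     3        5  |        -1 ]
[ 0   3    -4        7  |        39 ]
[ 0   0  59/3   -272/3  |      -343 ]
[ 0   0     0  -264/59  |  -1056/59 ]
Back-substitution:
t = (-1056/59) / (-264/59) = 4
w = (-343 - (-272/3)*(4)) / (59/3) = 1
v = (39 - (-4)*(1) - (7)*(4)) / 3 = 5
u = (-1 - (-5)*(5) - (3)*(1) - (5)*(4)) / 1 = 1

(1, 5, 1, 4)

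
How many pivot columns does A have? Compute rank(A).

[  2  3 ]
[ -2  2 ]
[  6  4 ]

rank(A) = 2

Row reduction:
R2 <- R2 - (-1)*R1:  [ 0  5 ]
R3 <- R3 - (3)*R1:  [  0  -5 ]
R3 <- R3 - (-1)*R2:  [ 0  0 ]
Row echelon form:
[ 2  3 ]
[ 0  5 ]
[ 0  0 ]
Nonzero rows / pivot columns: 2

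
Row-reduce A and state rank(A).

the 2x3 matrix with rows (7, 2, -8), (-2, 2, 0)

rank(A) = 2

Row reduction:
R2 <- R2 - (-2/7)*R1:  [     0   18/7  -16/7 ]
Row echelon form:
[ 7     2     -8 ]
[ 0  18/7  -16/7 ]
Nonzero rows / pivot columns: 2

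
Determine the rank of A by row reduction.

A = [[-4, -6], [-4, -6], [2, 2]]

Row reduction:
R2 <- R2 - (1)*R1:  [ 0  0 ]
R3 <- R3 - (-1/2)*R1:  [  0  -1 ]
R2 <-> R3   (pivot in column 2 was zero)
[ -4  -6 ]
[  0  -1 ]
[  0   0 ]
Row echelon form:
[ -4  -6 ]
[  0  -1 ]
[  0   0 ]
Nonzero rows / pivot columns: 2

rank(A) = 2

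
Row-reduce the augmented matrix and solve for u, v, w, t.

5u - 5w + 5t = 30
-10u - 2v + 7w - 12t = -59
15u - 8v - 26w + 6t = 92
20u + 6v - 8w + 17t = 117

(4, 5, -3, -1)

Forward elimination on [A|b]:
R2 <- R2 - (-2)*R1:  [  0  -2  -3  -2   1 ]
R3 <- R3 - (3)*R1:  [   0   -8  -11   -9    2 ]
R4 <- R4 - (4)*R1:  [  0   6  12  -3  -3 ]
R3 <- R3 - (4)*R2:  [  0   0   1  -1  -2 ]
R4 <- R4 - (-3)*R2:  [  0   0   3  -9   0 ]
R4 <- R4 - (3)*R3:  [  0   0   0  -6   6 ]
Row echelon form:
[ 5   0  -5   5  |  30 ]
[ 0  -2  -3  -2  |   1 ]
[ 0   0   1  -1  |  -2 ]
[ 0   0   0  -6  |   6 ]
Back-substitution:
t = (6) / -6 = -1
w = (-2 - (-1)*(-1)) / 1 = -3
v = (1 - (-3)*(-3) - (-2)*(-1)) / -2 = 5
u = (30 - (-5)*(-3) - (5)*(-1)) / 5 = 4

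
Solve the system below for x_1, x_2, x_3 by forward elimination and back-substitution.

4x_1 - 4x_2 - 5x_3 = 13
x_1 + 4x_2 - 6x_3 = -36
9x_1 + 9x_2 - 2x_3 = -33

(2, -5, 3)

Forward elimination on [A|b]:
R2 <- R2 - (1/4)*R1:  [      0       5   -19/4  -157/4 ]
R3 <- R3 - (9/4)*R1:  [      0      18    37/4  -249/4 ]
R3 <- R3 - (18/5)*R2:  [       0        0   527/20  1581/20 ]
Row echelon form:
[ 4  -4      -5  |       13 ]
[ 0   5   -19/4  |   -157/4 ]
[ 0   0  527/20  |  1581/20 ]
Back-substitution:
x_3 = (1581/20) / (527/20) = 3
x_2 = (-157/4 - (-19/4)*(3)) / 5 = -5
x_1 = (13 - (-4)*(-5) - (-5)*(3)) / 4 = 2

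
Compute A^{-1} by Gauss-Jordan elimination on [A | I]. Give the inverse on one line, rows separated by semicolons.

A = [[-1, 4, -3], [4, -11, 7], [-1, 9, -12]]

Gauss-Jordan on [A | I]:
R1 <- (1/-1)*R1:  [  1  -4   3  |  -1   0   0 ]
R2 <- R2 - (4)*R1:  [  0   5  -5  |   4   1   0 ]
R3 <- R3 - (-1)*R1:  [  0   5  -9  |  -1   0   1 ]
R2 <- (1/5)*R2:  [   0    1   -1  |  4/5  1/5    0 ]
R1 <- R1 - (-4)*R2:  [    1     0    -1  |  11/5   4/5     0 ]
R3 <- R3 - (5)*R2:  [  0   0  -4  |  -5  -1   1 ]
R3 <- (1/-4)*R3:  [    0     0     1  |   5/4   1/4  -1/4 ]
R1 <- R1 - (-1)*R3:  [     1      0      0  |  69/20  21/20   -1/4 ]
R2 <- R2 - (-1)*R3:  [     0      1      0  |  41/20   9/20   -1/4 ]
Right block of [I | A^{-1}] is the inverse:
[ 69/20  21/20  -1/4 ]
[ 41/20   9/20  -1/4 ]
[   5/4    1/4  -1/4 ]

inverse = [69/20 21/20 -1/4; 41/20 9/20 -1/4; 5/4 1/4 -1/4]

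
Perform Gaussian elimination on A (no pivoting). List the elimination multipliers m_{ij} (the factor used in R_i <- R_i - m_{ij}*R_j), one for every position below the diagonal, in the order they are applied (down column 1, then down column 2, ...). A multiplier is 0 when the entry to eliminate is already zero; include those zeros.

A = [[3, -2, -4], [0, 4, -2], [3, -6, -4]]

Forward elimination:
R2: entry in column 1 is already 0 -> m_{21} = 0 (no row operation needed)
R3 <- R3 - (1)*R1:  [  0  -4   0 ]
R3 <- R3 - (-1)*R2:  [  0   0  -2 ]
Multipliers (in order of application): m_{21} = 0, m_{31} = 1, m_{32} = -1

multipliers: 0, 1, -1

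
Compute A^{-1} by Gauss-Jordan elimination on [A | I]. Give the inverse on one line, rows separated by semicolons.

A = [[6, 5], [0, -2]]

inverse = [1/6 5/12; 0 -1/2]

Gauss-Jordan on [A | I]:
R1 <- (1/6)*R1:  [   1  5/6  |  1/6    0 ]
R2 <- (1/-2)*R2:  [    0     1  |     0  -1/2 ]
R1 <- R1 - (5/6)*R2:  [    1     0  |   1/6  5/12 ]
Right block of [I | A^{-1}] is the inverse:
[ 1/6  5/12 ]
[   0  -1/2 ]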